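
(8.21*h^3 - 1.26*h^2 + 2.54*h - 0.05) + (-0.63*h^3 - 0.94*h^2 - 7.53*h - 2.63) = 7.58*h^3 - 2.2*h^2 - 4.99*h - 2.68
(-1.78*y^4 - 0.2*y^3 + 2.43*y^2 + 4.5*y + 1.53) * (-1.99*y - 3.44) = 3.5422*y^5 + 6.5212*y^4 - 4.1477*y^3 - 17.3142*y^2 - 18.5247*y - 5.2632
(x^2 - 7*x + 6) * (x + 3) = x^3 - 4*x^2 - 15*x + 18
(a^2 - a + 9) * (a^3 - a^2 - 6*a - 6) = a^5 - 2*a^4 + 4*a^3 - 9*a^2 - 48*a - 54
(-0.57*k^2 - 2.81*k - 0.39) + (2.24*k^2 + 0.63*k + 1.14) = 1.67*k^2 - 2.18*k + 0.75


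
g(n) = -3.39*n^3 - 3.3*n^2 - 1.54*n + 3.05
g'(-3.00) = -73.27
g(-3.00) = 69.50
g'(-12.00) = -1386.82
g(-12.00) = 5404.25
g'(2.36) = -73.76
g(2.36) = -63.52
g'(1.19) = -23.80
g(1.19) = -9.17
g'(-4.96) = -219.00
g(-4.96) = 343.16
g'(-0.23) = -0.56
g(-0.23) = 3.27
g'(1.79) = -45.94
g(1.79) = -29.72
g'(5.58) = -355.03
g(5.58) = -697.28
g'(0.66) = -10.33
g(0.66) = -0.38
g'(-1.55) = -15.74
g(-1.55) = 10.13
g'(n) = -10.17*n^2 - 6.6*n - 1.54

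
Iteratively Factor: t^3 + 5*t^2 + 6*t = (t + 2)*(t^2 + 3*t) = t*(t + 2)*(t + 3)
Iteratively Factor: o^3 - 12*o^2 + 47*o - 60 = (o - 4)*(o^2 - 8*o + 15) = (o - 4)*(o - 3)*(o - 5)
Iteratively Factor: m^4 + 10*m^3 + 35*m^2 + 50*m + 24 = (m + 4)*(m^3 + 6*m^2 + 11*m + 6) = (m + 1)*(m + 4)*(m^2 + 5*m + 6) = (m + 1)*(m + 2)*(m + 4)*(m + 3)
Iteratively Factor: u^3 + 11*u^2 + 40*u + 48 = (u + 4)*(u^2 + 7*u + 12) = (u + 4)^2*(u + 3)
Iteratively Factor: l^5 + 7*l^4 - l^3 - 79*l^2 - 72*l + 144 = (l + 3)*(l^4 + 4*l^3 - 13*l^2 - 40*l + 48) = (l + 3)*(l + 4)*(l^3 - 13*l + 12) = (l - 3)*(l + 3)*(l + 4)*(l^2 + 3*l - 4) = (l - 3)*(l - 1)*(l + 3)*(l + 4)*(l + 4)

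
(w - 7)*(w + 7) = w^2 - 49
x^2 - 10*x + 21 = (x - 7)*(x - 3)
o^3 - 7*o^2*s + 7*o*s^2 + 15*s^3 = (o - 5*s)*(o - 3*s)*(o + s)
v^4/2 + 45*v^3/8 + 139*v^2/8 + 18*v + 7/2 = (v/2 + 1)*(v + 1/4)*(v + 2)*(v + 7)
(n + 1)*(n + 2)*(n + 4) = n^3 + 7*n^2 + 14*n + 8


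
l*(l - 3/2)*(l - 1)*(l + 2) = l^4 - l^3/2 - 7*l^2/2 + 3*l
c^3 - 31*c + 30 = (c - 5)*(c - 1)*(c + 6)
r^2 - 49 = (r - 7)*(r + 7)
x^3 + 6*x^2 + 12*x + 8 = (x + 2)^3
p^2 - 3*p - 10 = (p - 5)*(p + 2)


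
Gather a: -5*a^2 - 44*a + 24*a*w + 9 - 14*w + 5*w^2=-5*a^2 + a*(24*w - 44) + 5*w^2 - 14*w + 9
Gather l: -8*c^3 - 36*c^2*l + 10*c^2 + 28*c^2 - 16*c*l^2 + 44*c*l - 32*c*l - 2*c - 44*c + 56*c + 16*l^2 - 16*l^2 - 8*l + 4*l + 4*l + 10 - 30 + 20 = -8*c^3 + 38*c^2 - 16*c*l^2 + 10*c + l*(-36*c^2 + 12*c)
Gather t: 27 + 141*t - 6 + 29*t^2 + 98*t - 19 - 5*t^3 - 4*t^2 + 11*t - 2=-5*t^3 + 25*t^2 + 250*t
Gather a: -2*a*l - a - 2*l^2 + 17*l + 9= a*(-2*l - 1) - 2*l^2 + 17*l + 9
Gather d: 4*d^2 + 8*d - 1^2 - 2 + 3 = 4*d^2 + 8*d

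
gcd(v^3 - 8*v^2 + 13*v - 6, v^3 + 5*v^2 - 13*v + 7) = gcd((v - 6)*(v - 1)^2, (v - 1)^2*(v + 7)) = v^2 - 2*v + 1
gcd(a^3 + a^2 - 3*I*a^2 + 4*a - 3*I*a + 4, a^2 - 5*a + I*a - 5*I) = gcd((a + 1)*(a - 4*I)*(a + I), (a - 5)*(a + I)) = a + I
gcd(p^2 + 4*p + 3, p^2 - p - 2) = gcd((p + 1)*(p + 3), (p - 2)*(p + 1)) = p + 1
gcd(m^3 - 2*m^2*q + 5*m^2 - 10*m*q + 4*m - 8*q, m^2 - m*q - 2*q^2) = -m + 2*q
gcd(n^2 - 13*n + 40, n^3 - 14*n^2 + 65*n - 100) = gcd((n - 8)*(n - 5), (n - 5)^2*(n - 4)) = n - 5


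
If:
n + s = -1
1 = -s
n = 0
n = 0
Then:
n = 0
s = -1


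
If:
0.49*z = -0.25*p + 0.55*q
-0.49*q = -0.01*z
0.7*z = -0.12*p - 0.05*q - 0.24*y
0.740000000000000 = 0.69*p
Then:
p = 1.07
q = -0.01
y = 1.10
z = -0.56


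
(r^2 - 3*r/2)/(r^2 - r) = (r - 3/2)/(r - 1)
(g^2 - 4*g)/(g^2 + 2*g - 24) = g/(g + 6)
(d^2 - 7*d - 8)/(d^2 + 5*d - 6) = (d^2 - 7*d - 8)/(d^2 + 5*d - 6)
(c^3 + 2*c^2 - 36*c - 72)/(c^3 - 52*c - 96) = (c - 6)/(c - 8)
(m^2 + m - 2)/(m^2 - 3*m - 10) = (m - 1)/(m - 5)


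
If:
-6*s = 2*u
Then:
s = -u/3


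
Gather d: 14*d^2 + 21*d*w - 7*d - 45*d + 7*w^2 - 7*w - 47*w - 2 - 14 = 14*d^2 + d*(21*w - 52) + 7*w^2 - 54*w - 16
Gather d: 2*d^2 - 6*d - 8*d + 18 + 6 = 2*d^2 - 14*d + 24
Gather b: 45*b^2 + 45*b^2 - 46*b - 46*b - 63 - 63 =90*b^2 - 92*b - 126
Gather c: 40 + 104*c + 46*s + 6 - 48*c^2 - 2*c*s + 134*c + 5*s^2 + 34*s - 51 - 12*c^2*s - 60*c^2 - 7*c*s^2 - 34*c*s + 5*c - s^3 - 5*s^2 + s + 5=c^2*(-12*s - 108) + c*(-7*s^2 - 36*s + 243) - s^3 + 81*s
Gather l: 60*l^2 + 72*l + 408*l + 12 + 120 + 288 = 60*l^2 + 480*l + 420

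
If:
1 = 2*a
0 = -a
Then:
No Solution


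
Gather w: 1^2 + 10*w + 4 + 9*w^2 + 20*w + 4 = 9*w^2 + 30*w + 9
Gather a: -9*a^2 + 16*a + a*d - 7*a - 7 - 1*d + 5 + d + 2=-9*a^2 + a*(d + 9)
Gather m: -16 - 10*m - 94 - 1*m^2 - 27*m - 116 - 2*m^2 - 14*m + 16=-3*m^2 - 51*m - 210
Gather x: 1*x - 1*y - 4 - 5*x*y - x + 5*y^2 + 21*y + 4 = -5*x*y + 5*y^2 + 20*y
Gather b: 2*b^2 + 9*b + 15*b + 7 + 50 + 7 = 2*b^2 + 24*b + 64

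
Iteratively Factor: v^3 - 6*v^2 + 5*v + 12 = (v + 1)*(v^2 - 7*v + 12) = (v - 4)*(v + 1)*(v - 3)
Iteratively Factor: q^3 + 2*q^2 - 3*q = (q)*(q^2 + 2*q - 3) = q*(q - 1)*(q + 3)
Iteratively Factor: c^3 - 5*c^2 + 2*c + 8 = (c - 2)*(c^2 - 3*c - 4) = (c - 2)*(c + 1)*(c - 4)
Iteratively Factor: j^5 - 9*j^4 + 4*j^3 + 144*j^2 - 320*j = (j - 4)*(j^4 - 5*j^3 - 16*j^2 + 80*j) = (j - 5)*(j - 4)*(j^3 - 16*j) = (j - 5)*(j - 4)^2*(j^2 + 4*j) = (j - 5)*(j - 4)^2*(j + 4)*(j)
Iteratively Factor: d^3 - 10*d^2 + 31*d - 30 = (d - 2)*(d^2 - 8*d + 15) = (d - 3)*(d - 2)*(d - 5)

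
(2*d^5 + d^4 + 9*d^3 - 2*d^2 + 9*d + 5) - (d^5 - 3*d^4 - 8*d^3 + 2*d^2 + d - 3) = d^5 + 4*d^4 + 17*d^3 - 4*d^2 + 8*d + 8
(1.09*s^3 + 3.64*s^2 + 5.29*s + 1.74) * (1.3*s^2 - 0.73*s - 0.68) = 1.417*s^5 + 3.9363*s^4 + 3.4786*s^3 - 4.0749*s^2 - 4.8674*s - 1.1832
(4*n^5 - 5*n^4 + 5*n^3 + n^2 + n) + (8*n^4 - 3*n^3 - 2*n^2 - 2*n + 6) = 4*n^5 + 3*n^4 + 2*n^3 - n^2 - n + 6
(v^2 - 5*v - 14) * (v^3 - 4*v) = v^5 - 5*v^4 - 18*v^3 + 20*v^2 + 56*v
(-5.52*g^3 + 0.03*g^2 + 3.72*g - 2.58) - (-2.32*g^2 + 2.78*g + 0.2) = -5.52*g^3 + 2.35*g^2 + 0.94*g - 2.78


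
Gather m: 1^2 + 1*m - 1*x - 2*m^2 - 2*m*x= -2*m^2 + m*(1 - 2*x) - x + 1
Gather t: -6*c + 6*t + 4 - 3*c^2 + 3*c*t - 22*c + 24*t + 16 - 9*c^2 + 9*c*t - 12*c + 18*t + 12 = -12*c^2 - 40*c + t*(12*c + 48) + 32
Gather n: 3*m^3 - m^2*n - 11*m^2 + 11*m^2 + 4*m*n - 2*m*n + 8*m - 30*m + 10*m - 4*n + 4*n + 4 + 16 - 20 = 3*m^3 - 12*m + n*(-m^2 + 2*m)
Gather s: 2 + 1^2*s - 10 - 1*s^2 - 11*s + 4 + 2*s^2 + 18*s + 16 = s^2 + 8*s + 12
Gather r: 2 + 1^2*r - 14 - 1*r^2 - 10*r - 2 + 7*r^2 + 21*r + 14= 6*r^2 + 12*r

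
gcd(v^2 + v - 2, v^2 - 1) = v - 1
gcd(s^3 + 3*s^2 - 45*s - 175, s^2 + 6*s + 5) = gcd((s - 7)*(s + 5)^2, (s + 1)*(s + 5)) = s + 5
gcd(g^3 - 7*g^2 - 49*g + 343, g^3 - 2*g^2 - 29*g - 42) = g - 7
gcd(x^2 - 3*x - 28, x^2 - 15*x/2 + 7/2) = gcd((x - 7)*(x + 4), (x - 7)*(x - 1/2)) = x - 7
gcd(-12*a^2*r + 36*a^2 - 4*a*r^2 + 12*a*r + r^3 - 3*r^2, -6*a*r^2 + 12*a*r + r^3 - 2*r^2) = -6*a + r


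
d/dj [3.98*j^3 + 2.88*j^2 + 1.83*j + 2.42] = 11.94*j^2 + 5.76*j + 1.83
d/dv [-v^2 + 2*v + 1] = 2 - 2*v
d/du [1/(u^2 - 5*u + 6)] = (5 - 2*u)/(u^2 - 5*u + 6)^2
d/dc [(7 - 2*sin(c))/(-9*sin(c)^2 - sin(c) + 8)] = (-18*sin(c)^2 + 126*sin(c) - 9)*cos(c)/(9*sin(c)^2 + sin(c) - 8)^2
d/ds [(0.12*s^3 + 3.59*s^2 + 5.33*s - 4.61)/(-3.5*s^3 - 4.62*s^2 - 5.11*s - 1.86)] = (12.0106*s^4 + 36.0836*s^3 - 42.7949*s^2 - 55.9512*s - 33.4709)/(12.25*s^6 + 32.34*s^5 + 57.1144*s^4 + 60.2364*s^3 + 43.2985*s^2 + 19.0092*s + 3.4596)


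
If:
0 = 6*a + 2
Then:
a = -1/3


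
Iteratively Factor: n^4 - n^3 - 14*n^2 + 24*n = (n - 2)*(n^3 + n^2 - 12*n) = (n - 3)*(n - 2)*(n^2 + 4*n) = n*(n - 3)*(n - 2)*(n + 4)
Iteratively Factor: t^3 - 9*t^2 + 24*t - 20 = (t - 5)*(t^2 - 4*t + 4) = (t - 5)*(t - 2)*(t - 2)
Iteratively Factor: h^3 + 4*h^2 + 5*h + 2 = (h + 1)*(h^2 + 3*h + 2) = (h + 1)^2*(h + 2)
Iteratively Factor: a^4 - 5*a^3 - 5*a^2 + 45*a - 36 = (a - 1)*(a^3 - 4*a^2 - 9*a + 36) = (a - 1)*(a + 3)*(a^2 - 7*a + 12) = (a - 4)*(a - 1)*(a + 3)*(a - 3)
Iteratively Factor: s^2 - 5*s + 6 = (s - 3)*(s - 2)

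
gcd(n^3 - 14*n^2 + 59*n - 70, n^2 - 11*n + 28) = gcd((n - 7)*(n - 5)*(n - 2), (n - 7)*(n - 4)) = n - 7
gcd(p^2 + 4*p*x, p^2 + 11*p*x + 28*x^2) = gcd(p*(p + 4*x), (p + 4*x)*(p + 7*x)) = p + 4*x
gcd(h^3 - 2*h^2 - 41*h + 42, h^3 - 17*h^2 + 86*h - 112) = h - 7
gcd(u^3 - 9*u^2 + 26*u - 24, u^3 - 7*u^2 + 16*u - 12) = u^2 - 5*u + 6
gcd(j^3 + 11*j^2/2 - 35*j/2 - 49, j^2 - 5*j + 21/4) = j - 7/2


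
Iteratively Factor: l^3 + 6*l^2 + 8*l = (l + 2)*(l^2 + 4*l) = l*(l + 2)*(l + 4)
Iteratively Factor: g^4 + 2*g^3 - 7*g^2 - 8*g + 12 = (g + 2)*(g^3 - 7*g + 6) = (g - 2)*(g + 2)*(g^2 + 2*g - 3) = (g - 2)*(g + 2)*(g + 3)*(g - 1)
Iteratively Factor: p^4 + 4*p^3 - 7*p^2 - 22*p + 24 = (p + 4)*(p^3 - 7*p + 6) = (p - 1)*(p + 4)*(p^2 + p - 6) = (p - 2)*(p - 1)*(p + 4)*(p + 3)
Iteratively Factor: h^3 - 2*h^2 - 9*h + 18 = (h - 2)*(h^2 - 9) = (h - 2)*(h + 3)*(h - 3)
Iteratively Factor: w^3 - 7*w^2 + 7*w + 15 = (w + 1)*(w^2 - 8*w + 15) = (w - 3)*(w + 1)*(w - 5)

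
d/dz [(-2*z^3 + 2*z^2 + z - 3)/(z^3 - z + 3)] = z*(-2*z^3 + 2*z^2 - 11*z + 12)/(z^6 - 2*z^4 + 6*z^3 + z^2 - 6*z + 9)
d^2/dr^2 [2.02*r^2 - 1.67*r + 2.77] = 4.04000000000000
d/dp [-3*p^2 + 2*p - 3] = 2 - 6*p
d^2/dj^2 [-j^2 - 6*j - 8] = -2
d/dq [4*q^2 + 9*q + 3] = 8*q + 9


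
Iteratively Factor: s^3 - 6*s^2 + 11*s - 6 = (s - 1)*(s^2 - 5*s + 6) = (s - 2)*(s - 1)*(s - 3)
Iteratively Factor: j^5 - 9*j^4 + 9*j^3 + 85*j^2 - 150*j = (j - 5)*(j^4 - 4*j^3 - 11*j^2 + 30*j) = (j - 5)*(j + 3)*(j^3 - 7*j^2 + 10*j) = (j - 5)*(j - 2)*(j + 3)*(j^2 - 5*j) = j*(j - 5)*(j - 2)*(j + 3)*(j - 5)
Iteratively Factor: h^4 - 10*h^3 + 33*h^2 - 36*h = (h - 3)*(h^3 - 7*h^2 + 12*h) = (h - 3)^2*(h^2 - 4*h) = h*(h - 3)^2*(h - 4)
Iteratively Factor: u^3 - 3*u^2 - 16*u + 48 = (u - 3)*(u^2 - 16) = (u - 3)*(u + 4)*(u - 4)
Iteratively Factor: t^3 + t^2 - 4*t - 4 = (t - 2)*(t^2 + 3*t + 2) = (t - 2)*(t + 1)*(t + 2)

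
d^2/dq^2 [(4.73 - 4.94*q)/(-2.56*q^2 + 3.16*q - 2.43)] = ((55.4384 - 75.8784*q)*(2.56*q^2 - 3.16*q + 2.43) + (4.94*q - 4.73)*(5.12*q - 3.16)*(10.24*q - 6.32))/(2.56*q^2 - 3.16*q + 2.43)^3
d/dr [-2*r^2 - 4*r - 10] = -4*r - 4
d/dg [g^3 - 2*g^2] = g*(3*g - 4)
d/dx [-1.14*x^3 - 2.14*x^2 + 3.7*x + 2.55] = -3.42*x^2 - 4.28*x + 3.7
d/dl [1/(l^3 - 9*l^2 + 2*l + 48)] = (-3*l^2 + 18*l - 2)/(l^3 - 9*l^2 + 2*l + 48)^2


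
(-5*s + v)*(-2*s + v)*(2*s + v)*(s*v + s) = 20*s^4*v + 20*s^4 - 4*s^3*v^2 - 4*s^3*v - 5*s^2*v^3 - 5*s^2*v^2 + s*v^4 + s*v^3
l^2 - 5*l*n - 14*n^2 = (l - 7*n)*(l + 2*n)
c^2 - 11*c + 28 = (c - 7)*(c - 4)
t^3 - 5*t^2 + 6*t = t*(t - 3)*(t - 2)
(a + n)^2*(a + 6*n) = a^3 + 8*a^2*n + 13*a*n^2 + 6*n^3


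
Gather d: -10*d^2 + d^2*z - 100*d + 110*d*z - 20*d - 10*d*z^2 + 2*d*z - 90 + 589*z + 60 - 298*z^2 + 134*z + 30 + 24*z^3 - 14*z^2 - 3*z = d^2*(z - 10) + d*(-10*z^2 + 112*z - 120) + 24*z^3 - 312*z^2 + 720*z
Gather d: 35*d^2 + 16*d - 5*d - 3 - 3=35*d^2 + 11*d - 6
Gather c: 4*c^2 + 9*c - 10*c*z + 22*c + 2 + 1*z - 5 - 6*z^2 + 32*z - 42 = 4*c^2 + c*(31 - 10*z) - 6*z^2 + 33*z - 45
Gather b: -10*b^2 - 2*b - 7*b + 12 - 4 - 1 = -10*b^2 - 9*b + 7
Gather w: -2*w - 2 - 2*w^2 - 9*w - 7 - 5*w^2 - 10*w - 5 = -7*w^2 - 21*w - 14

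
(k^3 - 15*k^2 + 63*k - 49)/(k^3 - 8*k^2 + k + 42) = (k^2 - 8*k + 7)/(k^2 - k - 6)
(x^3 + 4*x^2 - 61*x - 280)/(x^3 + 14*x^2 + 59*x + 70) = (x - 8)/(x + 2)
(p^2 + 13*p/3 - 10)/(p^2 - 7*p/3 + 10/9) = 3*(p + 6)/(3*p - 2)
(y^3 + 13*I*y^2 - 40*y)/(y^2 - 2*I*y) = (y^2 + 13*I*y - 40)/(y - 2*I)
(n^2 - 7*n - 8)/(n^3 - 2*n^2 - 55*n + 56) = (n + 1)/(n^2 + 6*n - 7)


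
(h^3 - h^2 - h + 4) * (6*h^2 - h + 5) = 6*h^5 - 7*h^4 + 20*h^2 - 9*h + 20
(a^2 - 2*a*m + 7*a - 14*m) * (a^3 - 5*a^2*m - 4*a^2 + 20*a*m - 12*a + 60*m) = a^5 - 7*a^4*m + 3*a^4 + 10*a^3*m^2 - 21*a^3*m - 40*a^3 + 30*a^2*m^2 + 280*a^2*m - 84*a^2 - 400*a*m^2 + 588*a*m - 840*m^2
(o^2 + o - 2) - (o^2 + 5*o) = -4*o - 2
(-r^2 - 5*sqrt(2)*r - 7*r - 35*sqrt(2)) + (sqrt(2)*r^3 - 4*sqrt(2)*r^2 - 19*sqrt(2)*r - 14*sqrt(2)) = sqrt(2)*r^3 - 4*sqrt(2)*r^2 - r^2 - 24*sqrt(2)*r - 7*r - 49*sqrt(2)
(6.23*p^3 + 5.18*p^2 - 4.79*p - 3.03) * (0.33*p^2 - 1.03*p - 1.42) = 2.0559*p^5 - 4.7075*p^4 - 15.7627*p^3 - 3.4218*p^2 + 9.9227*p + 4.3026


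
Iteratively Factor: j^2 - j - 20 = (j - 5)*(j + 4)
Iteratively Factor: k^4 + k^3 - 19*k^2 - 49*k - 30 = (k - 5)*(k^3 + 6*k^2 + 11*k + 6) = (k - 5)*(k + 3)*(k^2 + 3*k + 2) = (k - 5)*(k + 1)*(k + 3)*(k + 2)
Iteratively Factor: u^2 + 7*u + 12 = (u + 3)*(u + 4)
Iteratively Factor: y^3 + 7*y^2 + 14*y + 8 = (y + 4)*(y^2 + 3*y + 2) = (y + 1)*(y + 4)*(y + 2)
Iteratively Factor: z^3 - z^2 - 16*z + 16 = (z + 4)*(z^2 - 5*z + 4) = (z - 1)*(z + 4)*(z - 4)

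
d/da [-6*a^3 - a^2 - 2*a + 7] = -18*a^2 - 2*a - 2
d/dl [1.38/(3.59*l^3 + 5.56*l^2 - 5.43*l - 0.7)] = (-14.8626*l^2 - 15.3456*l + 7.4934)/(3.59*l^3 + 5.56*l^2 - 5.43*l - 0.7)^2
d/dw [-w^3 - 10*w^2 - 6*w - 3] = -3*w^2 - 20*w - 6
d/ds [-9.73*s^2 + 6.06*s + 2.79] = 6.06 - 19.46*s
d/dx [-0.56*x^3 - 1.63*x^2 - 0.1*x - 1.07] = -1.68*x^2 - 3.26*x - 0.1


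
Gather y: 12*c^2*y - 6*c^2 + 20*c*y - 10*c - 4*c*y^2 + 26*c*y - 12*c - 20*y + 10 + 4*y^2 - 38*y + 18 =-6*c^2 - 22*c + y^2*(4 - 4*c) + y*(12*c^2 + 46*c - 58) + 28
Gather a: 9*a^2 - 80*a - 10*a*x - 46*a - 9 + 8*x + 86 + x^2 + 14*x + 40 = 9*a^2 + a*(-10*x - 126) + x^2 + 22*x + 117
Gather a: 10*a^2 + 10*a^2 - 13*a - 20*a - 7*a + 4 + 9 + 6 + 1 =20*a^2 - 40*a + 20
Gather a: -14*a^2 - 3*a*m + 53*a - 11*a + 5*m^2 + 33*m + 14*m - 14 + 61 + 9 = -14*a^2 + a*(42 - 3*m) + 5*m^2 + 47*m + 56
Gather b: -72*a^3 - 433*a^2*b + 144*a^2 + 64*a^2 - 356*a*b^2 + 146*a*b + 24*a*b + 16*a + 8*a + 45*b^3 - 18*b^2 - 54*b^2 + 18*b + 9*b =-72*a^3 + 208*a^2 + 24*a + 45*b^3 + b^2*(-356*a - 72) + b*(-433*a^2 + 170*a + 27)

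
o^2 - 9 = (o - 3)*(o + 3)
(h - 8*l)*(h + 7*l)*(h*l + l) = h^3*l - h^2*l^2 + h^2*l - 56*h*l^3 - h*l^2 - 56*l^3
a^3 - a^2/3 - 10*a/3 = a*(a - 2)*(a + 5/3)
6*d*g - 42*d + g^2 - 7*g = (6*d + g)*(g - 7)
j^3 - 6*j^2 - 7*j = j*(j - 7)*(j + 1)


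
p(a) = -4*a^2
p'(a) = -8*a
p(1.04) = -4.33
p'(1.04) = -8.32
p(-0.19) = -0.14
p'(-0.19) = 1.52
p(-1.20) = -5.76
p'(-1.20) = 9.60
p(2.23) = -19.89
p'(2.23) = -17.84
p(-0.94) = -3.53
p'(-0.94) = 7.52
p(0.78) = -2.43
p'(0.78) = -6.24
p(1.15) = -5.29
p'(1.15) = -9.20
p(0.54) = -1.17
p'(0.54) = -4.32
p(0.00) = 0.00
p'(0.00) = 0.00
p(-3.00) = -36.00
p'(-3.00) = 24.00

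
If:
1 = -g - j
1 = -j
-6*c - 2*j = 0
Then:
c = 1/3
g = 0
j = -1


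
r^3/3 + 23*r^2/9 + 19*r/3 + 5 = (r/3 + 1)*(r + 5/3)*(r + 3)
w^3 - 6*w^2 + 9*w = w*(w - 3)^2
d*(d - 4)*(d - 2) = d^3 - 6*d^2 + 8*d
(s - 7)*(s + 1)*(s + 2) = s^3 - 4*s^2 - 19*s - 14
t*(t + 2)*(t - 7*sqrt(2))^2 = t^4 - 14*sqrt(2)*t^3 + 2*t^3 - 28*sqrt(2)*t^2 + 98*t^2 + 196*t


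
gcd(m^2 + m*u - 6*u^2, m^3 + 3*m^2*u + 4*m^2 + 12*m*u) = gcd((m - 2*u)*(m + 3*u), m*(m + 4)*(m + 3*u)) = m + 3*u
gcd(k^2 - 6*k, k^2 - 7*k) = k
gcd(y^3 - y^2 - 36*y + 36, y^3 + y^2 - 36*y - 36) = y^2 - 36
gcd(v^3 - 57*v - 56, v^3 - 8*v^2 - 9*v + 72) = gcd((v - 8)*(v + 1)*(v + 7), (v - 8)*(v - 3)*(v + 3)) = v - 8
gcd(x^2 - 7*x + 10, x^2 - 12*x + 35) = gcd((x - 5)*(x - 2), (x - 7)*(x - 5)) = x - 5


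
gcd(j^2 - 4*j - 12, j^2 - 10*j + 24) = j - 6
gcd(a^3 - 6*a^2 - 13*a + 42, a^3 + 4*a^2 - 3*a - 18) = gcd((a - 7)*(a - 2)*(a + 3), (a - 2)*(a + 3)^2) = a^2 + a - 6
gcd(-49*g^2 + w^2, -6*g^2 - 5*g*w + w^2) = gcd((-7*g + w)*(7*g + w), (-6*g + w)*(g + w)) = 1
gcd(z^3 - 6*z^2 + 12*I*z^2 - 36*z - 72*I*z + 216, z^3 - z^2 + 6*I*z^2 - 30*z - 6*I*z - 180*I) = z^2 + z*(-6 + 6*I) - 36*I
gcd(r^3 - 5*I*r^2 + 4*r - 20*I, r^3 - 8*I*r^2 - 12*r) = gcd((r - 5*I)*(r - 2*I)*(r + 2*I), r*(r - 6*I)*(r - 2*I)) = r - 2*I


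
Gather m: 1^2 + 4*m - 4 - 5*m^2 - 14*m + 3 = -5*m^2 - 10*m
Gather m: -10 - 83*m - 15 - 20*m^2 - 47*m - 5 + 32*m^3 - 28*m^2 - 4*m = 32*m^3 - 48*m^2 - 134*m - 30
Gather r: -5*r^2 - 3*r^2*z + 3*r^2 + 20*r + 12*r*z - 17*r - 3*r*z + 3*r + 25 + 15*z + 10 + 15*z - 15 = r^2*(-3*z - 2) + r*(9*z + 6) + 30*z + 20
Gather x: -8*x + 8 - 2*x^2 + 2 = -2*x^2 - 8*x + 10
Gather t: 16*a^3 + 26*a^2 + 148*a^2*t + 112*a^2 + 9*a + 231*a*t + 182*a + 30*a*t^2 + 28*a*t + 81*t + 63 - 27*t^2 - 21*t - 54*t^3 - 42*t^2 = 16*a^3 + 138*a^2 + 191*a - 54*t^3 + t^2*(30*a - 69) + t*(148*a^2 + 259*a + 60) + 63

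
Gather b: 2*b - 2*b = 0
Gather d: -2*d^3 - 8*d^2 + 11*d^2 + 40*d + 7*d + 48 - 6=-2*d^3 + 3*d^2 + 47*d + 42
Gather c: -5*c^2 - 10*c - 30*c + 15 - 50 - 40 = -5*c^2 - 40*c - 75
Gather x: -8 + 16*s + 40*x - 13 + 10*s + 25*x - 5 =26*s + 65*x - 26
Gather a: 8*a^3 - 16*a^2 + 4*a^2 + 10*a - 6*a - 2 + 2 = 8*a^3 - 12*a^2 + 4*a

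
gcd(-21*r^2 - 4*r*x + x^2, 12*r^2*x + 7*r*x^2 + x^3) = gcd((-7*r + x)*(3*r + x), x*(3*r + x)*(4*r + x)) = 3*r + x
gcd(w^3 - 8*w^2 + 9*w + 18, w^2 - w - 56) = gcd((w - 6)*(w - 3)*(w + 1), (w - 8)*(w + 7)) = 1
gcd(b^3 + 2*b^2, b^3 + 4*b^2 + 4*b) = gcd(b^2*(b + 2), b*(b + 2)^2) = b^2 + 2*b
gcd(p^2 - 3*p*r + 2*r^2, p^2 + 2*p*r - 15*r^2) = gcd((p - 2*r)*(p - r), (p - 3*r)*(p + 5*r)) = 1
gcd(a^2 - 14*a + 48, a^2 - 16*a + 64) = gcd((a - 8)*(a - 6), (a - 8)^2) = a - 8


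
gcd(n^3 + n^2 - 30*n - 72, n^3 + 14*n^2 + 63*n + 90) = n + 3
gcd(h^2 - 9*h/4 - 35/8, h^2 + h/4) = 1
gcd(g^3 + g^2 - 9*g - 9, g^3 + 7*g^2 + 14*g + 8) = g + 1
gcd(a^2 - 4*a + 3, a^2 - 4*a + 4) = 1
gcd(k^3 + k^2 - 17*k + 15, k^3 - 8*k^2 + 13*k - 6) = k - 1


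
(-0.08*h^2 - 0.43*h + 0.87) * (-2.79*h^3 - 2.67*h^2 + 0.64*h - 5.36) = 0.2232*h^5 + 1.4133*h^4 - 1.3304*h^3 - 2.1693*h^2 + 2.8616*h - 4.6632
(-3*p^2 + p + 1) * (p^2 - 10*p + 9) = -3*p^4 + 31*p^3 - 36*p^2 - p + 9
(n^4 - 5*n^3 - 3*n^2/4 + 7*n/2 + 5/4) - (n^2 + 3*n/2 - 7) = n^4 - 5*n^3 - 7*n^2/4 + 2*n + 33/4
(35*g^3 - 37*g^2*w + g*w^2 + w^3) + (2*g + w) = 35*g^3 - 37*g^2*w + g*w^2 + 2*g + w^3 + w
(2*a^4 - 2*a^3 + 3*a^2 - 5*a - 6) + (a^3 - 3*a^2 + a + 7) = 2*a^4 - a^3 - 4*a + 1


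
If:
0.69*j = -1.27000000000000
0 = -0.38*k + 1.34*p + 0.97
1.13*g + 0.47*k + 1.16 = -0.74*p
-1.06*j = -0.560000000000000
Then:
No Solution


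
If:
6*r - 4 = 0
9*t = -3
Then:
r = 2/3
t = -1/3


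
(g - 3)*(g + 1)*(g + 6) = g^3 + 4*g^2 - 15*g - 18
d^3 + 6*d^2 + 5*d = d*(d + 1)*(d + 5)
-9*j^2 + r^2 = (-3*j + r)*(3*j + r)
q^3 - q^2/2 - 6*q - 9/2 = (q - 3)*(q + 1)*(q + 3/2)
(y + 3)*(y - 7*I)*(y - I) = y^3 + 3*y^2 - 8*I*y^2 - 7*y - 24*I*y - 21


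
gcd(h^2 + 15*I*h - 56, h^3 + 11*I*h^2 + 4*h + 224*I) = h^2 + 15*I*h - 56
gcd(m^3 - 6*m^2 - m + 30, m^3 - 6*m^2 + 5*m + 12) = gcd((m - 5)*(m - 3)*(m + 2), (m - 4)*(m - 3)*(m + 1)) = m - 3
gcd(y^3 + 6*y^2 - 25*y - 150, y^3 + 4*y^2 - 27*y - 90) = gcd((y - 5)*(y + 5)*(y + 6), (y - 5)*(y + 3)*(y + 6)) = y^2 + y - 30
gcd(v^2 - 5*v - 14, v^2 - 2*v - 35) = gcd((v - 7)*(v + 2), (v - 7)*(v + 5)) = v - 7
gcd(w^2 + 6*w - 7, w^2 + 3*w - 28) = w + 7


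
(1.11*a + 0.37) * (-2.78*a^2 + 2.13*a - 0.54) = -3.0858*a^3 + 1.3357*a^2 + 0.1887*a - 0.1998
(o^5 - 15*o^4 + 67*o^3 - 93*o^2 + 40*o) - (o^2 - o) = o^5 - 15*o^4 + 67*o^3 - 94*o^2 + 41*o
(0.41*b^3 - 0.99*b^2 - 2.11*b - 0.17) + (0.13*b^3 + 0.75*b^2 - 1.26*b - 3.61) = 0.54*b^3 - 0.24*b^2 - 3.37*b - 3.78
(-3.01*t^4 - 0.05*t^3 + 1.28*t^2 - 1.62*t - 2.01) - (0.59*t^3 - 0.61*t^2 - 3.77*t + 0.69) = -3.01*t^4 - 0.64*t^3 + 1.89*t^2 + 2.15*t - 2.7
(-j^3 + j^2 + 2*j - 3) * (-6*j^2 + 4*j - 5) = 6*j^5 - 10*j^4 - 3*j^3 + 21*j^2 - 22*j + 15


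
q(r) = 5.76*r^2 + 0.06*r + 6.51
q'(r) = 11.52*r + 0.06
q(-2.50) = 42.36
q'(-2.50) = -28.74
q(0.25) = 6.88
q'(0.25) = 2.94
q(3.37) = 72.13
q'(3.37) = 38.88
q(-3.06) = 60.26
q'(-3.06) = -35.19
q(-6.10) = 220.47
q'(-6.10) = -70.21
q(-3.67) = 83.87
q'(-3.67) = -42.22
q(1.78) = 24.87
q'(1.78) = 20.57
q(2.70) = 48.66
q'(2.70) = 31.16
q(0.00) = 6.51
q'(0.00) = 0.06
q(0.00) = 6.51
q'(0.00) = 0.06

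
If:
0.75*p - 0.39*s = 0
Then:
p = 0.52*s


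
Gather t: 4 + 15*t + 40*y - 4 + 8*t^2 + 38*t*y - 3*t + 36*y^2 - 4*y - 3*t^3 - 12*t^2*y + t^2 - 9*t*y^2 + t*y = -3*t^3 + t^2*(9 - 12*y) + t*(-9*y^2 + 39*y + 12) + 36*y^2 + 36*y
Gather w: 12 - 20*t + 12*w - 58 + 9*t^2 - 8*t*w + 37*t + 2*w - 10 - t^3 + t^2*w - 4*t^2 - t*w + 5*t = -t^3 + 5*t^2 + 22*t + w*(t^2 - 9*t + 14) - 56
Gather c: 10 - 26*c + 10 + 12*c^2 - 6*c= 12*c^2 - 32*c + 20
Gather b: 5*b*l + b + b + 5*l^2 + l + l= b*(5*l + 2) + 5*l^2 + 2*l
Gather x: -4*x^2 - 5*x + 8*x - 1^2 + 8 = -4*x^2 + 3*x + 7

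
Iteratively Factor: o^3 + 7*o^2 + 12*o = (o + 3)*(o^2 + 4*o) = o*(o + 3)*(o + 4)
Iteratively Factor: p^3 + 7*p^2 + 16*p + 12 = (p + 2)*(p^2 + 5*p + 6) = (p + 2)*(p + 3)*(p + 2)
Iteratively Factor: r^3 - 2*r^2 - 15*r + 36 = (r - 3)*(r^2 + r - 12) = (r - 3)^2*(r + 4)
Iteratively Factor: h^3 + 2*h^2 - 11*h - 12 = (h - 3)*(h^2 + 5*h + 4) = (h - 3)*(h + 1)*(h + 4)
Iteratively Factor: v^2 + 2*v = (v + 2)*(v)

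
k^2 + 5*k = k*(k + 5)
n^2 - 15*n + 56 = (n - 8)*(n - 7)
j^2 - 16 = (j - 4)*(j + 4)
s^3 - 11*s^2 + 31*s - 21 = (s - 7)*(s - 3)*(s - 1)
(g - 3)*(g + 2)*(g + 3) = g^3 + 2*g^2 - 9*g - 18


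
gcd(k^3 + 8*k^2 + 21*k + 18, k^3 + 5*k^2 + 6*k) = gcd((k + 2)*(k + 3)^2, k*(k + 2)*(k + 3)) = k^2 + 5*k + 6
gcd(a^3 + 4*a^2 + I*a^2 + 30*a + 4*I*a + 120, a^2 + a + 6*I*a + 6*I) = a + 6*I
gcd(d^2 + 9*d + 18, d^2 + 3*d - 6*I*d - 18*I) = d + 3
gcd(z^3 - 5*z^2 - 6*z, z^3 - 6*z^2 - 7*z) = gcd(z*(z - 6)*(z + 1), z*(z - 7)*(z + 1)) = z^2 + z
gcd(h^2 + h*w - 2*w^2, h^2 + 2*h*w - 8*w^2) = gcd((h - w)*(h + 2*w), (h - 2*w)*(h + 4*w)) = 1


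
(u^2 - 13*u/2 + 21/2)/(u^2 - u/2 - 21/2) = (u - 3)/(u + 3)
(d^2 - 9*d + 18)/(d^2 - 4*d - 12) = (d - 3)/(d + 2)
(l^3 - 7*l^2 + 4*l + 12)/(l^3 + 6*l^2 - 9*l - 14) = (l - 6)/(l + 7)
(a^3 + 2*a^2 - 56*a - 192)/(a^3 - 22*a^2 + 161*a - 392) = (a^2 + 10*a + 24)/(a^2 - 14*a + 49)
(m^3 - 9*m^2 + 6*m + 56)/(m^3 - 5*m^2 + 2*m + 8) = (m^2 - 5*m - 14)/(m^2 - m - 2)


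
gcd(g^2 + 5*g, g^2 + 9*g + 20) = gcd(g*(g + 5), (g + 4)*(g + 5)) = g + 5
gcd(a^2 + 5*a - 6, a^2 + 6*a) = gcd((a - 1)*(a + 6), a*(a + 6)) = a + 6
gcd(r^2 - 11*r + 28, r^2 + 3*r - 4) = 1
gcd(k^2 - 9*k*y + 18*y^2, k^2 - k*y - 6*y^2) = -k + 3*y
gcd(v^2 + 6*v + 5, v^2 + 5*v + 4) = v + 1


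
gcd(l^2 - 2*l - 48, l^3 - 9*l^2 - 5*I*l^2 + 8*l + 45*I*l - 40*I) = l - 8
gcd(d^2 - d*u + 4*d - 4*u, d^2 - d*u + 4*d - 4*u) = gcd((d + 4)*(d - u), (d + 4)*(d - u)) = -d^2 + d*u - 4*d + 4*u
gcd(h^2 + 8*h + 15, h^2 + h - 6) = h + 3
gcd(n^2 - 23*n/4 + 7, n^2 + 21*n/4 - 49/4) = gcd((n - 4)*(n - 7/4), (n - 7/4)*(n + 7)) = n - 7/4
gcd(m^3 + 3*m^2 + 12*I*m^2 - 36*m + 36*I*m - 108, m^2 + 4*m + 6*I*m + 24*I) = m + 6*I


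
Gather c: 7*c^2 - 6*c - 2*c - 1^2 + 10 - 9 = 7*c^2 - 8*c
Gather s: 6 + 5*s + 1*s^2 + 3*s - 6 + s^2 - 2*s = 2*s^2 + 6*s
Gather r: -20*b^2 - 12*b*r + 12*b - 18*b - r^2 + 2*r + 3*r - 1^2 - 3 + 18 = -20*b^2 - 6*b - r^2 + r*(5 - 12*b) + 14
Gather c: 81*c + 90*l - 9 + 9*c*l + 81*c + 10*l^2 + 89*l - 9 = c*(9*l + 162) + 10*l^2 + 179*l - 18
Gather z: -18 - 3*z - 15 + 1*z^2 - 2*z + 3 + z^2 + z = 2*z^2 - 4*z - 30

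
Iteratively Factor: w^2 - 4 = (w - 2)*(w + 2)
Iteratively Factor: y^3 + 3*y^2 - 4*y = (y + 4)*(y^2 - y) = (y - 1)*(y + 4)*(y)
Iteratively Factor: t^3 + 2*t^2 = (t)*(t^2 + 2*t) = t*(t + 2)*(t)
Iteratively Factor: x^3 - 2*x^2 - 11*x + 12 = (x - 1)*(x^2 - x - 12) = (x - 4)*(x - 1)*(x + 3)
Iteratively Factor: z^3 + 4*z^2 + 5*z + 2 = (z + 1)*(z^2 + 3*z + 2) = (z + 1)*(z + 2)*(z + 1)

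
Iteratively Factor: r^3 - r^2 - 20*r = (r)*(r^2 - r - 20) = r*(r + 4)*(r - 5)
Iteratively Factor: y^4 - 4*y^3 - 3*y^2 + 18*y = (y + 2)*(y^3 - 6*y^2 + 9*y) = (y - 3)*(y + 2)*(y^2 - 3*y) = (y - 3)^2*(y + 2)*(y)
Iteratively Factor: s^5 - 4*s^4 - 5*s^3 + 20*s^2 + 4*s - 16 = (s - 2)*(s^4 - 2*s^3 - 9*s^2 + 2*s + 8) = (s - 2)*(s + 1)*(s^3 - 3*s^2 - 6*s + 8) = (s - 2)*(s + 1)*(s + 2)*(s^2 - 5*s + 4) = (s - 4)*(s - 2)*(s + 1)*(s + 2)*(s - 1)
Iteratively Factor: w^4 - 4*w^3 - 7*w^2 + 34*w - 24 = (w + 3)*(w^3 - 7*w^2 + 14*w - 8) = (w - 4)*(w + 3)*(w^2 - 3*w + 2) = (w - 4)*(w - 2)*(w + 3)*(w - 1)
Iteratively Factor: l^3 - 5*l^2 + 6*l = (l - 2)*(l^2 - 3*l) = l*(l - 2)*(l - 3)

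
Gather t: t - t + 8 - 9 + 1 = 0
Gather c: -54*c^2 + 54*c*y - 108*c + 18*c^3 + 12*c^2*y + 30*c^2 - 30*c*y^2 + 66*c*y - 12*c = 18*c^3 + c^2*(12*y - 24) + c*(-30*y^2 + 120*y - 120)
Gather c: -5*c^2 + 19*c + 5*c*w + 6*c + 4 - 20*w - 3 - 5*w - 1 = -5*c^2 + c*(5*w + 25) - 25*w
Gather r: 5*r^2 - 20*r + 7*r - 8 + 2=5*r^2 - 13*r - 6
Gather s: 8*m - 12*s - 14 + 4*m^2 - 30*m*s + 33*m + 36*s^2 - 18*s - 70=4*m^2 + 41*m + 36*s^2 + s*(-30*m - 30) - 84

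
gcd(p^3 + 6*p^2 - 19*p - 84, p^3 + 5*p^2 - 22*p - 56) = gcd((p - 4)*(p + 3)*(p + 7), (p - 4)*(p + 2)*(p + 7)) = p^2 + 3*p - 28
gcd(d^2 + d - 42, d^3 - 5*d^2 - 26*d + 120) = d - 6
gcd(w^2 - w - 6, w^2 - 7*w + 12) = w - 3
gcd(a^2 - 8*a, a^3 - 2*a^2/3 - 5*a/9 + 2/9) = 1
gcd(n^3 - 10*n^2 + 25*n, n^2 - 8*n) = n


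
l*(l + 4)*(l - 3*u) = l^3 - 3*l^2*u + 4*l^2 - 12*l*u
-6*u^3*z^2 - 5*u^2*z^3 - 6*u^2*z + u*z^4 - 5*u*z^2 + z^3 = z*(-6*u + z)*(u + z)*(u*z + 1)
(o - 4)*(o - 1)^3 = o^4 - 7*o^3 + 15*o^2 - 13*o + 4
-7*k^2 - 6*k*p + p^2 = (-7*k + p)*(k + p)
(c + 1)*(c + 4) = c^2 + 5*c + 4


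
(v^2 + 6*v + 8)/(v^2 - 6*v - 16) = (v + 4)/(v - 8)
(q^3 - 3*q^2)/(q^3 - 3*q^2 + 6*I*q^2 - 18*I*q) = q/(q + 6*I)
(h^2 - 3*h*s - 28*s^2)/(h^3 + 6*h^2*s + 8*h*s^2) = (h - 7*s)/(h*(h + 2*s))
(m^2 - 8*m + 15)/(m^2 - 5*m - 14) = (-m^2 + 8*m - 15)/(-m^2 + 5*m + 14)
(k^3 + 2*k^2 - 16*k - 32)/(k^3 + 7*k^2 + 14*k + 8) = (k - 4)/(k + 1)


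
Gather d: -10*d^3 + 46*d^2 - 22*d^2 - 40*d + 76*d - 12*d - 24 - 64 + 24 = -10*d^3 + 24*d^2 + 24*d - 64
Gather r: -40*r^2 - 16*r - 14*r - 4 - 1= -40*r^2 - 30*r - 5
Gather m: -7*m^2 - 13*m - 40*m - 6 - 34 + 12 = -7*m^2 - 53*m - 28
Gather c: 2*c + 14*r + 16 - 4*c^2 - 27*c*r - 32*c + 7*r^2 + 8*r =-4*c^2 + c*(-27*r - 30) + 7*r^2 + 22*r + 16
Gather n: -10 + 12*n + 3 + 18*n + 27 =30*n + 20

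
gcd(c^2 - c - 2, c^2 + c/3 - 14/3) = c - 2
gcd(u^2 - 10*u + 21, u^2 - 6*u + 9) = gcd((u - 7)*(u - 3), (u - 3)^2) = u - 3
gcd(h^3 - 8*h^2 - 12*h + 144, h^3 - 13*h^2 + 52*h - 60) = h - 6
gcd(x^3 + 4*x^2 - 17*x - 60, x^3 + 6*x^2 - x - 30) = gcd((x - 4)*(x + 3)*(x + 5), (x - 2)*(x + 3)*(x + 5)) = x^2 + 8*x + 15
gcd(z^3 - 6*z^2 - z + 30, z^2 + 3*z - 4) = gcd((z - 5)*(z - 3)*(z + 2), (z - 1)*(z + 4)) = 1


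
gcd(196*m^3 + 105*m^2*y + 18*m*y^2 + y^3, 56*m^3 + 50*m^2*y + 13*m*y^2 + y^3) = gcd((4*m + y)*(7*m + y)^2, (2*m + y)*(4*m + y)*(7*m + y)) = 28*m^2 + 11*m*y + y^2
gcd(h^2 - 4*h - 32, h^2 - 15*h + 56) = h - 8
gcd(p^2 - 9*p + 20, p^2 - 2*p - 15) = p - 5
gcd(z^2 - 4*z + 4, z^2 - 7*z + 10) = z - 2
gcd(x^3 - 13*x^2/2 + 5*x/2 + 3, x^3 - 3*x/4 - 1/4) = x^2 - x/2 - 1/2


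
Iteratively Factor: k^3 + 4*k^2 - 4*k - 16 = (k + 4)*(k^2 - 4) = (k + 2)*(k + 4)*(k - 2)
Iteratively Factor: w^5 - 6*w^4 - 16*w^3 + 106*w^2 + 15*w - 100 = (w - 1)*(w^4 - 5*w^3 - 21*w^2 + 85*w + 100) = (w - 5)*(w - 1)*(w^3 - 21*w - 20) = (w - 5)*(w - 1)*(w + 1)*(w^2 - w - 20) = (w - 5)*(w - 1)*(w + 1)*(w + 4)*(w - 5)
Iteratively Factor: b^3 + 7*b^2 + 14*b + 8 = (b + 4)*(b^2 + 3*b + 2) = (b + 2)*(b + 4)*(b + 1)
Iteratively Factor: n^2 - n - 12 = (n + 3)*(n - 4)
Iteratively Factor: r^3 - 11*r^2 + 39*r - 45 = (r - 3)*(r^2 - 8*r + 15) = (r - 3)^2*(r - 5)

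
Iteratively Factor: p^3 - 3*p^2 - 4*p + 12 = (p - 2)*(p^2 - p - 6) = (p - 3)*(p - 2)*(p + 2)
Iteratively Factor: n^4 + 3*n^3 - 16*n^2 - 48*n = (n + 3)*(n^3 - 16*n) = (n - 4)*(n + 3)*(n^2 + 4*n) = n*(n - 4)*(n + 3)*(n + 4)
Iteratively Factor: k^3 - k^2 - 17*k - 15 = (k - 5)*(k^2 + 4*k + 3) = (k - 5)*(k + 3)*(k + 1)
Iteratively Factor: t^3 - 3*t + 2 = (t - 1)*(t^2 + t - 2) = (t - 1)*(t + 2)*(t - 1)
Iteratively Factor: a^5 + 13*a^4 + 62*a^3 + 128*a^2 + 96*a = (a + 4)*(a^4 + 9*a^3 + 26*a^2 + 24*a) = (a + 2)*(a + 4)*(a^3 + 7*a^2 + 12*a) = a*(a + 2)*(a + 4)*(a^2 + 7*a + 12) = a*(a + 2)*(a + 3)*(a + 4)*(a + 4)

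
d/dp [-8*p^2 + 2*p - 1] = 2 - 16*p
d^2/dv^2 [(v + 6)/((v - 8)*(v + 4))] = 2*(v^3 + 18*v^2 + 24*v + 160)/(v^6 - 12*v^5 - 48*v^4 + 704*v^3 + 1536*v^2 - 12288*v - 32768)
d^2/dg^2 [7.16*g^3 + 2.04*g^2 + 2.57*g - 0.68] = 42.96*g + 4.08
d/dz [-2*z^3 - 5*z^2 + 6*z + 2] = -6*z^2 - 10*z + 6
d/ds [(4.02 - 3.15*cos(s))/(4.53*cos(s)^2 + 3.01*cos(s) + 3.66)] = (-14.2695*cos(s)^2 + 36.4212*cos(s) + 23.6292)*sin(s)/(20.5209*cos(s)^4 + 27.2706*cos(s)^3 + 42.2197*cos(s)^2 + 22.0332*cos(s) + 13.3956)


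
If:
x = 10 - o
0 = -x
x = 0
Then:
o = 10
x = 0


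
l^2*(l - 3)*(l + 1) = l^4 - 2*l^3 - 3*l^2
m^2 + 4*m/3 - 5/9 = (m - 1/3)*(m + 5/3)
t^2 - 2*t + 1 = (t - 1)^2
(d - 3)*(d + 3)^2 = d^3 + 3*d^2 - 9*d - 27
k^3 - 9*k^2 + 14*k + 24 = (k - 6)*(k - 4)*(k + 1)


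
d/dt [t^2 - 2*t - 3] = 2*t - 2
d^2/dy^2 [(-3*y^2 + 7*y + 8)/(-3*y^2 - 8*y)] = 2*(-135*y^3 - 216*y^2 - 576*y - 512)/(y^3*(27*y^3 + 216*y^2 + 576*y + 512))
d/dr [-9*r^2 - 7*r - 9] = -18*r - 7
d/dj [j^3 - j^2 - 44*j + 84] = 3*j^2 - 2*j - 44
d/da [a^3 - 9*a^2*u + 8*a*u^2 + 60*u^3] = 3*a^2 - 18*a*u + 8*u^2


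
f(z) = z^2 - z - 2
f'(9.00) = 17.00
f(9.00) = 70.00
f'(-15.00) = -31.00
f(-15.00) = 238.00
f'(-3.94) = -8.88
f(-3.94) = 17.46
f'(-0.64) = -2.28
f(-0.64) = -0.95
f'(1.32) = 1.64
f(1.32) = -1.58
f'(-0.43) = -1.86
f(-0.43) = -1.39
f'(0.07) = -0.86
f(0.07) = -2.07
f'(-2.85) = -6.70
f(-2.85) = 8.97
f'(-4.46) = -9.92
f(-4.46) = 22.35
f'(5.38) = 9.76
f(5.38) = 21.56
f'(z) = 2*z - 1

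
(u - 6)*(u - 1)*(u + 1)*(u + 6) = u^4 - 37*u^2 + 36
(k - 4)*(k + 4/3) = k^2 - 8*k/3 - 16/3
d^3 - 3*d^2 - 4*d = d*(d - 4)*(d + 1)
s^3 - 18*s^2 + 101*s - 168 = (s - 8)*(s - 7)*(s - 3)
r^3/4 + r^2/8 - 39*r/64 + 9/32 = (r/4 + 1/2)*(r - 3/4)^2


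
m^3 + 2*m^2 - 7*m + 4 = (m - 1)^2*(m + 4)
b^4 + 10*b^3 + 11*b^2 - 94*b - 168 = (b - 3)*(b + 2)*(b + 4)*(b + 7)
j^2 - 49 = (j - 7)*(j + 7)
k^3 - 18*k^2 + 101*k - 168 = (k - 8)*(k - 7)*(k - 3)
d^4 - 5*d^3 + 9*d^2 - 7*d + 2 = (d - 2)*(d - 1)^3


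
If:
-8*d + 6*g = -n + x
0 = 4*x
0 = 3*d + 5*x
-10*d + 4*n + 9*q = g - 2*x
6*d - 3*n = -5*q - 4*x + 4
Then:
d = 0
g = 36/287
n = -216/287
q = 100/287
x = 0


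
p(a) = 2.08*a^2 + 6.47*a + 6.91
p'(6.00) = 31.43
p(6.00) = 120.61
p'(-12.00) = -43.45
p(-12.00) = 228.79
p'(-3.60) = -8.51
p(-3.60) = 10.57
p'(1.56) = 12.96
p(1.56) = 22.07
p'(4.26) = 24.19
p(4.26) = 72.22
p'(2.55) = 17.08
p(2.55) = 36.93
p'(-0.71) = 3.52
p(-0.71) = 3.36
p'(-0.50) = 4.39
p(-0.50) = 4.20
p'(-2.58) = -4.26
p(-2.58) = 4.06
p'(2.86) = 18.37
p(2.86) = 42.43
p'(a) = 4.16*a + 6.47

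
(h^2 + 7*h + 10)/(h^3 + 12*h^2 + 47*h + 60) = (h + 2)/(h^2 + 7*h + 12)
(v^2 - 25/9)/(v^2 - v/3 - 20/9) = (3*v + 5)/(3*v + 4)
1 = 1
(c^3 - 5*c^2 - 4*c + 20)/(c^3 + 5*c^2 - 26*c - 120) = (c^2 - 4)/(c^2 + 10*c + 24)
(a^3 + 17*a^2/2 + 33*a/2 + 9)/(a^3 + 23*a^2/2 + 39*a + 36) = (a + 1)/(a + 4)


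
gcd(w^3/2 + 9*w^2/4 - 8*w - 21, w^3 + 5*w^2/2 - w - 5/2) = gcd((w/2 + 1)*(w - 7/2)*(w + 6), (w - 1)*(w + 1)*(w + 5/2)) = 1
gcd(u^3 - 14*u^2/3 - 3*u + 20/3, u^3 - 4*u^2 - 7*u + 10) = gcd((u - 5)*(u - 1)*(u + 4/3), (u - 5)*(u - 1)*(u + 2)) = u^2 - 6*u + 5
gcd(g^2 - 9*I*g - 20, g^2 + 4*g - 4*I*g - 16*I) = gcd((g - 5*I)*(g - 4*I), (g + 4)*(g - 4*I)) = g - 4*I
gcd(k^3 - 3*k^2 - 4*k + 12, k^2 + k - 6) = k - 2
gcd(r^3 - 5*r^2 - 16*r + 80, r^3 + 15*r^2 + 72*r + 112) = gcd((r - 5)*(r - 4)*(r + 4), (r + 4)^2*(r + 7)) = r + 4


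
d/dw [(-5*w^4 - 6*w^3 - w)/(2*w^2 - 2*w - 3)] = (-20*w^5 + 18*w^4 + 84*w^3 + 56*w^2 + 3)/(4*w^4 - 8*w^3 - 8*w^2 + 12*w + 9)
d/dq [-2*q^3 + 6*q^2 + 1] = 6*q*(2 - q)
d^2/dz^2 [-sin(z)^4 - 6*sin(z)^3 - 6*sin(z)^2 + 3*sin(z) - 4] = 16*sin(z)^4 + 54*sin(z)^3 + 12*sin(z)^2 - 39*sin(z) - 12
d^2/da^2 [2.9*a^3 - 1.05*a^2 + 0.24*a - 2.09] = 17.4*a - 2.1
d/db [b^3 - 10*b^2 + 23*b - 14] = 3*b^2 - 20*b + 23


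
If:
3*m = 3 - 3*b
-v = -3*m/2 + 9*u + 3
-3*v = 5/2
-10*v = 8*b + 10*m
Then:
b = 5/6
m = 1/6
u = -23/108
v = -5/6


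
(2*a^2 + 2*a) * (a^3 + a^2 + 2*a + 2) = 2*a^5 + 4*a^4 + 6*a^3 + 8*a^2 + 4*a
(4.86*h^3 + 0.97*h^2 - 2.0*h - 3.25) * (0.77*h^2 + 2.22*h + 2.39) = 3.7422*h^5 + 11.5361*h^4 + 12.2288*h^3 - 4.6242*h^2 - 11.995*h - 7.7675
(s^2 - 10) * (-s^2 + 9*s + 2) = -s^4 + 9*s^3 + 12*s^2 - 90*s - 20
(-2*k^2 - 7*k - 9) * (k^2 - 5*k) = -2*k^4 + 3*k^3 + 26*k^2 + 45*k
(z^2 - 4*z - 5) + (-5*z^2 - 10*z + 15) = -4*z^2 - 14*z + 10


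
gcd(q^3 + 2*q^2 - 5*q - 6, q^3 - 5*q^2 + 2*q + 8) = q^2 - q - 2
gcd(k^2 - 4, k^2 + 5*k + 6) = k + 2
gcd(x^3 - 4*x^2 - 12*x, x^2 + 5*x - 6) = 1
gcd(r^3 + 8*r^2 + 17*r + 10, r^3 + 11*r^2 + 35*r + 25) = r^2 + 6*r + 5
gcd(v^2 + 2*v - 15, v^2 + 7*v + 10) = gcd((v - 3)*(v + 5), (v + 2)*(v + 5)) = v + 5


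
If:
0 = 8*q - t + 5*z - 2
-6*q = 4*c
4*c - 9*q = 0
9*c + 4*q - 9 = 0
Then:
No Solution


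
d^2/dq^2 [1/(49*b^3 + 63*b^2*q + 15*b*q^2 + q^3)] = 6*(-(5*b + q)*(49*b^3 + 63*b^2*q + 15*b*q^2 + q^3) + 3*(21*b^2 + 10*b*q + q^2)^2)/(49*b^3 + 63*b^2*q + 15*b*q^2 + q^3)^3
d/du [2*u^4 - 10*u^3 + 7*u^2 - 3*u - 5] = 8*u^3 - 30*u^2 + 14*u - 3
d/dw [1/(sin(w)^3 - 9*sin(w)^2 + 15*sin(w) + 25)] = 3*(1 - sin(w))*cos(w)/((sin(w) - 5)^3*(sin(w) + 1)^2)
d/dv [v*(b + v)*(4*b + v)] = 4*b^2 + 10*b*v + 3*v^2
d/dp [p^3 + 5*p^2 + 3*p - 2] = 3*p^2 + 10*p + 3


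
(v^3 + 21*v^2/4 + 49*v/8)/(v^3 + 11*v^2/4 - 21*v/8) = (4*v + 7)/(4*v - 3)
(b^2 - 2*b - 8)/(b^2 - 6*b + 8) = (b + 2)/(b - 2)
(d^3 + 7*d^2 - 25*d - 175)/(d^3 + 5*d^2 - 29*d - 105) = (d + 5)/(d + 3)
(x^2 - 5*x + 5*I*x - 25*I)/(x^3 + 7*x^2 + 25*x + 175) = (x - 5)/(x^2 + x*(7 - 5*I) - 35*I)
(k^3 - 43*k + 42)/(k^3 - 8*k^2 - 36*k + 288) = (k^2 + 6*k - 7)/(k^2 - 2*k - 48)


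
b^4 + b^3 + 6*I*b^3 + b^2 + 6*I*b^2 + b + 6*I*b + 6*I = (b + 1)*(b - I)*(b + I)*(b + 6*I)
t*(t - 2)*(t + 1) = t^3 - t^2 - 2*t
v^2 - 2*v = v*(v - 2)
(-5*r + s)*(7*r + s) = -35*r^2 + 2*r*s + s^2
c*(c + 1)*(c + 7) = c^3 + 8*c^2 + 7*c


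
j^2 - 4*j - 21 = (j - 7)*(j + 3)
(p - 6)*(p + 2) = p^2 - 4*p - 12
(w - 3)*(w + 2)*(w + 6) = w^3 + 5*w^2 - 12*w - 36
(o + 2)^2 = o^2 + 4*o + 4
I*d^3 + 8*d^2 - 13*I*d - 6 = (d - 6*I)*(d - I)*(I*d + 1)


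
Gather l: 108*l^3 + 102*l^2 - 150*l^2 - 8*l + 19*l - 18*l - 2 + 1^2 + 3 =108*l^3 - 48*l^2 - 7*l + 2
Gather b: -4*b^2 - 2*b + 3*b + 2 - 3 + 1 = -4*b^2 + b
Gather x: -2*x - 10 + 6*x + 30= 4*x + 20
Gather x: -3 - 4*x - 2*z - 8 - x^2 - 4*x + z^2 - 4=-x^2 - 8*x + z^2 - 2*z - 15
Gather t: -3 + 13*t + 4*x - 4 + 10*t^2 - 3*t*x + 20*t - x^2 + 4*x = 10*t^2 + t*(33 - 3*x) - x^2 + 8*x - 7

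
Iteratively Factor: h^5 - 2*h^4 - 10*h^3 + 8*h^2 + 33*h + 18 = (h + 1)*(h^4 - 3*h^3 - 7*h^2 + 15*h + 18) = (h - 3)*(h + 1)*(h^3 - 7*h - 6) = (h - 3)*(h + 1)^2*(h^2 - h - 6) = (h - 3)*(h + 1)^2*(h + 2)*(h - 3)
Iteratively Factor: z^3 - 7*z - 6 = (z - 3)*(z^2 + 3*z + 2) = (z - 3)*(z + 1)*(z + 2)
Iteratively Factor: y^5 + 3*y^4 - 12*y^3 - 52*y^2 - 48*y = (y + 3)*(y^4 - 12*y^2 - 16*y) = (y - 4)*(y + 3)*(y^3 + 4*y^2 + 4*y) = (y - 4)*(y + 2)*(y + 3)*(y^2 + 2*y) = (y - 4)*(y + 2)^2*(y + 3)*(y)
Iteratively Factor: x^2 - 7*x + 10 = (x - 2)*(x - 5)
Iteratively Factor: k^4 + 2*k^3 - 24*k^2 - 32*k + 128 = (k + 4)*(k^3 - 2*k^2 - 16*k + 32) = (k - 4)*(k + 4)*(k^2 + 2*k - 8) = (k - 4)*(k + 4)^2*(k - 2)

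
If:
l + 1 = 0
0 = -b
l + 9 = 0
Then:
No Solution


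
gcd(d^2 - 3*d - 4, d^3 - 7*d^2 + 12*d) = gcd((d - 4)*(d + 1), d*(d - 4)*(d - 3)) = d - 4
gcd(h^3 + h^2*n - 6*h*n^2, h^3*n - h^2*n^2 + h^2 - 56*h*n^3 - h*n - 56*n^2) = 1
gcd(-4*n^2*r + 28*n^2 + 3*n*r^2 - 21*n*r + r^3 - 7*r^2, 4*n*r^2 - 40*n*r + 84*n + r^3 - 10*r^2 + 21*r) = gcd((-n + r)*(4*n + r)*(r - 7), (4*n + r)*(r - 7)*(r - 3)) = 4*n*r - 28*n + r^2 - 7*r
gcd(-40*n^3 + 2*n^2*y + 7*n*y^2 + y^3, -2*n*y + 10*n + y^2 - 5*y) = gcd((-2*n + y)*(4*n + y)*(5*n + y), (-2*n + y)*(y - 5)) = -2*n + y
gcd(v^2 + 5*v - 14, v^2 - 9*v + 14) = v - 2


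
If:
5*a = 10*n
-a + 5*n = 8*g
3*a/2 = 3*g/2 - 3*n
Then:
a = 0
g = 0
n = 0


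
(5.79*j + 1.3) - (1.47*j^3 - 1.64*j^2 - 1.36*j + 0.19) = -1.47*j^3 + 1.64*j^2 + 7.15*j + 1.11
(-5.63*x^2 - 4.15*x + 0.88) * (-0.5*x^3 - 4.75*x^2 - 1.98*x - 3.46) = 2.815*x^5 + 28.8175*x^4 + 30.4199*x^3 + 23.5168*x^2 + 12.6166*x - 3.0448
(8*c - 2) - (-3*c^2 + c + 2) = 3*c^2 + 7*c - 4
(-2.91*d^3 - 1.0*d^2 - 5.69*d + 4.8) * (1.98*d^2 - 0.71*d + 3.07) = -5.7618*d^5 + 0.0861000000000001*d^4 - 19.4899*d^3 + 10.4739*d^2 - 20.8763*d + 14.736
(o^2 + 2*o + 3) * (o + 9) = o^3 + 11*o^2 + 21*o + 27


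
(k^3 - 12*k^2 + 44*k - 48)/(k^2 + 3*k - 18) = (k^3 - 12*k^2 + 44*k - 48)/(k^2 + 3*k - 18)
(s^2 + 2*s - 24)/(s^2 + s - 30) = (s - 4)/(s - 5)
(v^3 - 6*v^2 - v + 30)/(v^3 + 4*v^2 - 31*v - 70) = (v - 3)/(v + 7)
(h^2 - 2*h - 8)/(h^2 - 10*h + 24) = (h + 2)/(h - 6)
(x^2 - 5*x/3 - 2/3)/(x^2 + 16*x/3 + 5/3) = (x - 2)/(x + 5)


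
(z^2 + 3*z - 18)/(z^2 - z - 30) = (-z^2 - 3*z + 18)/(-z^2 + z + 30)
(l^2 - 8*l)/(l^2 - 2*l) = (l - 8)/(l - 2)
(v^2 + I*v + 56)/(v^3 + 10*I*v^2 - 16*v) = (v - 7*I)/(v*(v + 2*I))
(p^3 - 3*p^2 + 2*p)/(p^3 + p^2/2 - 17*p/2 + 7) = 2*p/(2*p + 7)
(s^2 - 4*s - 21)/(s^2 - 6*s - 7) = (s + 3)/(s + 1)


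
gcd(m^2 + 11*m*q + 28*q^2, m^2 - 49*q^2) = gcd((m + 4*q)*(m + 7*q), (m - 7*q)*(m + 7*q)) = m + 7*q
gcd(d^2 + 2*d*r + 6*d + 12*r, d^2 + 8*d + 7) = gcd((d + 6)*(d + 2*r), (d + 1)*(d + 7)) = 1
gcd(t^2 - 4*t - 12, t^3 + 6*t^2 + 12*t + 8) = t + 2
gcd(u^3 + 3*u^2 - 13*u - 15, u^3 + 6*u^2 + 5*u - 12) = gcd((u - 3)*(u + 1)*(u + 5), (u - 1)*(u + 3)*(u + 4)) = 1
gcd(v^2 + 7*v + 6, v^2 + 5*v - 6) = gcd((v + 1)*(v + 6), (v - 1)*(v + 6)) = v + 6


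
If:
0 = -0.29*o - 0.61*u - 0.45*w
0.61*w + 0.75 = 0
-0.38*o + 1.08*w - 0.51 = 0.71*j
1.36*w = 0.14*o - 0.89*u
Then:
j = -1.77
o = -1.54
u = 1.64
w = -1.23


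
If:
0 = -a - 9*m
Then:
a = -9*m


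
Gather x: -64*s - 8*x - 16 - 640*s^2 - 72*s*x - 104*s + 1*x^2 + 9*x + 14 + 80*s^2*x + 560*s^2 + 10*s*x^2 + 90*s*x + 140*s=-80*s^2 - 28*s + x^2*(10*s + 1) + x*(80*s^2 + 18*s + 1) - 2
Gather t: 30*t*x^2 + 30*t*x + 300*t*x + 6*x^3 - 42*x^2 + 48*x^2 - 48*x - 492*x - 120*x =t*(30*x^2 + 330*x) + 6*x^3 + 6*x^2 - 660*x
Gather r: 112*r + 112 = 112*r + 112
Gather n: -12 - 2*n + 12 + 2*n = 0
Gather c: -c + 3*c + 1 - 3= 2*c - 2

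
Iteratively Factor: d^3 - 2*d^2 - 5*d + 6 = (d - 1)*(d^2 - d - 6) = (d - 1)*(d + 2)*(d - 3)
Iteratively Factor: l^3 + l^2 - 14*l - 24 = (l + 2)*(l^2 - l - 12) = (l + 2)*(l + 3)*(l - 4)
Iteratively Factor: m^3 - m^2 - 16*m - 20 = (m + 2)*(m^2 - 3*m - 10) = (m - 5)*(m + 2)*(m + 2)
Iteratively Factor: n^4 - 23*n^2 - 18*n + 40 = (n - 5)*(n^3 + 5*n^2 + 2*n - 8) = (n - 5)*(n + 4)*(n^2 + n - 2) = (n - 5)*(n - 1)*(n + 4)*(n + 2)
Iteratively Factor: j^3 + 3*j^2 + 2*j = (j)*(j^2 + 3*j + 2) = j*(j + 2)*(j + 1)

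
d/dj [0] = 0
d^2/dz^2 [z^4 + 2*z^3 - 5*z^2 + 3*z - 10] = 12*z^2 + 12*z - 10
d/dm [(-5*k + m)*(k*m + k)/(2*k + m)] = k*((2*k + m)*(-5*k + 2*m + 1) + (5*k - m)*(m + 1))/(2*k + m)^2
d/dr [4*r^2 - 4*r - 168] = 8*r - 4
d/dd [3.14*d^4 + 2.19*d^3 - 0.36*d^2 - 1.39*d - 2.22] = 12.56*d^3 + 6.57*d^2 - 0.72*d - 1.39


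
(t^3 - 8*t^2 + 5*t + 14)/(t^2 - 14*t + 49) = (t^2 - t - 2)/(t - 7)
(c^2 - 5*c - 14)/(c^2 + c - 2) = (c - 7)/(c - 1)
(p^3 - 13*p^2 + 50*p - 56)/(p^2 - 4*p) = p - 9 + 14/p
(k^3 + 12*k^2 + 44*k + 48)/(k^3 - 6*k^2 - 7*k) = (k^3 + 12*k^2 + 44*k + 48)/(k*(k^2 - 6*k - 7))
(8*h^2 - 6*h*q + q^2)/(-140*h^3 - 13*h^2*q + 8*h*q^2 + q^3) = (-2*h + q)/(35*h^2 + 12*h*q + q^2)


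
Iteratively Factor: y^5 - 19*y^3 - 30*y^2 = (y + 3)*(y^4 - 3*y^3 - 10*y^2) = (y + 2)*(y + 3)*(y^3 - 5*y^2) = y*(y + 2)*(y + 3)*(y^2 - 5*y) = y^2*(y + 2)*(y + 3)*(y - 5)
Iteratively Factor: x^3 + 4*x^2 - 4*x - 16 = (x - 2)*(x^2 + 6*x + 8) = (x - 2)*(x + 4)*(x + 2)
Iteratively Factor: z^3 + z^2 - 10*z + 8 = (z - 1)*(z^2 + 2*z - 8) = (z - 1)*(z + 4)*(z - 2)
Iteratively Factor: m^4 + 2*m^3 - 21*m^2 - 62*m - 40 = (m - 5)*(m^3 + 7*m^2 + 14*m + 8) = (m - 5)*(m + 1)*(m^2 + 6*m + 8) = (m - 5)*(m + 1)*(m + 4)*(m + 2)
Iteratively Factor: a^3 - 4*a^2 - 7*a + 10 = (a + 2)*(a^2 - 6*a + 5) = (a - 1)*(a + 2)*(a - 5)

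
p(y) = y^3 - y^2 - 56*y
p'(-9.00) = 205.00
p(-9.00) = -306.00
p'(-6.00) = 64.00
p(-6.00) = 84.00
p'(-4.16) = 4.24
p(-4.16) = 143.66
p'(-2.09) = -38.72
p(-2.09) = 103.54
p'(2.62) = -40.65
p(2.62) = -135.60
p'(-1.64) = -44.65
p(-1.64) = 84.74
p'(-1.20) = -49.28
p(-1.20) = 64.03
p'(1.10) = -54.57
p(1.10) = -61.48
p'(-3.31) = -16.51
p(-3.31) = 138.14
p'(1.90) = -48.97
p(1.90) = -103.15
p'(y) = 3*y^2 - 2*y - 56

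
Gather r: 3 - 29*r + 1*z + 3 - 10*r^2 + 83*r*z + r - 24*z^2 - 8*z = -10*r^2 + r*(83*z - 28) - 24*z^2 - 7*z + 6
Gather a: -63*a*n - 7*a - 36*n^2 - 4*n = a*(-63*n - 7) - 36*n^2 - 4*n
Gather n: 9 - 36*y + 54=63 - 36*y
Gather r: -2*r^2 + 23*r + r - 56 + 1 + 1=-2*r^2 + 24*r - 54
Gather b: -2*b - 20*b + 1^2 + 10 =11 - 22*b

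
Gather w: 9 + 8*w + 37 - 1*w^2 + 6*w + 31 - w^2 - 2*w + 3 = -2*w^2 + 12*w + 80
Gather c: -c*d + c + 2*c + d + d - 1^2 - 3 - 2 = c*(3 - d) + 2*d - 6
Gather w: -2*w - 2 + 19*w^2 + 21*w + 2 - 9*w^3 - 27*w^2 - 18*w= -9*w^3 - 8*w^2 + w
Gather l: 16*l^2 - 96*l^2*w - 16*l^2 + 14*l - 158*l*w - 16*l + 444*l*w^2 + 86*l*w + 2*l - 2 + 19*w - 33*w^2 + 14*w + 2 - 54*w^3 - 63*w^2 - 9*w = -96*l^2*w + l*(444*w^2 - 72*w) - 54*w^3 - 96*w^2 + 24*w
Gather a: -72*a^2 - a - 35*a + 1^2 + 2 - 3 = -72*a^2 - 36*a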